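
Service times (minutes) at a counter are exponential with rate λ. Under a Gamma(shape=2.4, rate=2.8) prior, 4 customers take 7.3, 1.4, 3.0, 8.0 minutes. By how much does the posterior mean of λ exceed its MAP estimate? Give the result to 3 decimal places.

0.044

Σ times = 19.7. Posterior: Gamma(shape = 2.4+4 = 6.4, rate = 2.8+19.7 = 22.5).
Mode = (α−1)/β = 5.4/22.5 = 0.240.
Mean = α/β = 6.4/22.5 = 0.284.
Difference = 0.284 − 0.240 = 0.044.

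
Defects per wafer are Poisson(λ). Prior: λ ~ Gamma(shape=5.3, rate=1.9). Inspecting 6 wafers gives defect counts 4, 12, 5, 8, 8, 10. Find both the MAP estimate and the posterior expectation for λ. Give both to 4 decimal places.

Σ counts = 47. Posterior: Gamma(shape = 5.3+47 = 52.3, rate = 1.9+6 = 7.9).
Mode = (α−1)/β = 51.3/7.9 = 6.4937.
Mean = α/β = 52.3/7.9 = 6.6203.
The posterior is right-skewed, so the mean exceeds the mode.

MAP = 6.4937, posterior mean = 6.6203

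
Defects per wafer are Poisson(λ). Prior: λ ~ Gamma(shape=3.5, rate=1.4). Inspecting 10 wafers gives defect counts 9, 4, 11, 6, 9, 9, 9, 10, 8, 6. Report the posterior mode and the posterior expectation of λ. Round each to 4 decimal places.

MAP: 7.3246. Posterior mean: 7.4123.

Σ counts = 81. Posterior: Gamma(shape = 3.5+81 = 84.5, rate = 1.4+10 = 11.4).
Mode = (α−1)/β = 83.5/11.4 = 7.3246.
Mean = α/β = 84.5/11.4 = 7.4123.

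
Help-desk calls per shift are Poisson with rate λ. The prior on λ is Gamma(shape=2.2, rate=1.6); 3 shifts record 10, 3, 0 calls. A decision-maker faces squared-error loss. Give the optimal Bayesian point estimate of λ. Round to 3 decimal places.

3.304

Σ counts = 13. Posterior: Gamma(shape = 2.2+13 = 15.2, rate = 1.6+3 = 4.6).
Mode = (α−1)/β = 14.2/4.6 = 3.087.
Mean = α/β = 15.2/4.6 = 3.304.
Squared-error loss ⇒ the optimal estimator is the posterior mean.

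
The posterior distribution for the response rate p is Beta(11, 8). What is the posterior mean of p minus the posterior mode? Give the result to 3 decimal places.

-0.009

Mode = (11−1)/(11+8−2) = 10/17 = 0.588.
Mean = 11/(11+8) = 11/19 = 0.579.
Difference = 0.579 − 0.588 = -0.009.
The posterior is left-skewed, so the mode exceeds the mean.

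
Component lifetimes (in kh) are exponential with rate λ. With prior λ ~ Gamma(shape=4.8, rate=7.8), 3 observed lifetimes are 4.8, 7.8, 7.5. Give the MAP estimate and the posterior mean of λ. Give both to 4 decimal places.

MAP: 0.2437. Posterior mean: 0.2796.

Σ times = 20.1. Posterior: Gamma(shape = 4.8+3 = 7.8, rate = 7.8+20.1 = 27.9).
Mode = (α−1)/β = 6.8/27.9 = 0.2437.
Mean = α/β = 7.8/27.9 = 0.2796.
The posterior is right-skewed, so the mean exceeds the mode.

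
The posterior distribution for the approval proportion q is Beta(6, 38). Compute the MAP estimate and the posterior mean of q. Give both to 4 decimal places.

q_MAP = 0.1190, E[q|data] = 0.1364

Mode = (6−1)/(6+38−2) = 5/42 = 0.1190.
Mean = 6/(6+38) = 6/44 = 0.1364.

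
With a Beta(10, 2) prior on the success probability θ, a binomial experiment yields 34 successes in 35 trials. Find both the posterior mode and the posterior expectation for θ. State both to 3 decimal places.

Posterior: Beta(10+34, 2+1) = Beta(44, 3).
Mode = (44−1)/(44+3−2) = 43/45 = 0.956.
Mean = 44/(44+3) = 44/47 = 0.936.
Left-skewed posterior ⇒ mean < mode.

MAP = 0.956, posterior mean = 0.936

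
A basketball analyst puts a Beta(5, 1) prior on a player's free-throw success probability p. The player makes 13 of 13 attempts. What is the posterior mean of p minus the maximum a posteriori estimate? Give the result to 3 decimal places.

-0.053

Posterior: Beta(5+13, 1+0) = Beta(18, 1).
Since β = 1 ≤ 1 and α > 1, the Beta density is monotone increasing on [0,1]; the mode is at 1.
Mean = 18/(18+1) = 0.947.
Difference = 0.947 − 1.000 = -0.053.
Mode > mean: the posterior has a left tail.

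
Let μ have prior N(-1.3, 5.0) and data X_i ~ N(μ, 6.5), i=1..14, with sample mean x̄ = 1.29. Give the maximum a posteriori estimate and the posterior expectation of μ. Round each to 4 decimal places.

Posterior for μ is Normal. Precision-weighted mean: (1/5.0·-1.3 + 14/6.5·1.29) / (1/5.0 + 14/6.5) = 1.0699.
A Normal posterior is symmetric, so mode = mean.

MAP: 1.0699. Posterior mean: 1.0699.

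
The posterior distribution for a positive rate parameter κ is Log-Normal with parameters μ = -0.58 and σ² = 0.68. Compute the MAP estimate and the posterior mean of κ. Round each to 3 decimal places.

Mode = exp(μ − σ²) = exp(-1.26) = 0.284.
Mean = exp(μ + σ²/2) = exp(-0.240) = 0.787.
Mean > mode: the posterior has a right tail.

MAP: 0.284. Posterior mean: 0.787.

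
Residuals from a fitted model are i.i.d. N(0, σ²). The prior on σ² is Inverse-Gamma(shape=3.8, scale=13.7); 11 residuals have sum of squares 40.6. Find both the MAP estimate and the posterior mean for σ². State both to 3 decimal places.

Posterior: Inverse-Gamma(shape = 3.8+11/2 = 9.3, scale = 13.7+40.6/2 = 34.0).
Mode = β/(α+1) = 34.0/10.3 = 3.301.
Mean = β/(α−1) = 34.0/8.3 = 4.096.
The mean is pulled above the mode by the posterior's right skew.

MAP estimate = 3.301, posterior mean = 4.096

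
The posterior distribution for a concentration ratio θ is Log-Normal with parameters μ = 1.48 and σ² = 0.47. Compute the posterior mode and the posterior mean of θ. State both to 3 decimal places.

Mode = exp(μ − σ²) = exp(1.01) = 2.746.
Mean = exp(μ + σ²/2) = exp(1.715) = 5.557.

MAP: 2.746. Posterior mean: 5.557.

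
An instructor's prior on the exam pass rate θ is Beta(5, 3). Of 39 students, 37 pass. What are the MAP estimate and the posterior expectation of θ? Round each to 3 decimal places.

Posterior: Beta(5+37, 3+2) = Beta(42, 5).
Mode = (42−1)/(42+5−2) = 41/45 = 0.911.
Mean = 42/(42+5) = 42/47 = 0.894.

MAP = 0.911; posterior mean = 0.894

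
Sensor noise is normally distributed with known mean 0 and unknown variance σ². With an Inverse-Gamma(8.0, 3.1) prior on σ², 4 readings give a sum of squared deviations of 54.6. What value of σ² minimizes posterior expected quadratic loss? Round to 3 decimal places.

Posterior: Inverse-Gamma(shape = 8.0+4/2 = 10.0, scale = 3.1+54.6/2 = 30.4).
Mode = β/(α+1) = 30.4/11.0 = 2.764.
Mean = β/(α−1) = 30.4/9.0 = 3.378.
Quadratic loss ⇒ the optimal estimator is the posterior mean.

3.378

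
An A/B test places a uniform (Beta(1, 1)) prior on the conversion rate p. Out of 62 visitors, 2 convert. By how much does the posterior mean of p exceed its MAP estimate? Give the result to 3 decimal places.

0.015

Posterior: Beta(1+2, 1+60) = Beta(3, 61).
Mode = (3−1)/(3+61−2) = 2/62 = 0.032.
With a flat prior the MAP equals the MLE, 2/62.
Mean = 3/(3+61) = 3/64 = 0.047.
Difference = 0.047 − 0.032 = 0.015.
The mean is pulled above the mode by the posterior's right skew.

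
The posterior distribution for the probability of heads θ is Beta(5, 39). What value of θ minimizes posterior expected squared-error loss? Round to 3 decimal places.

Mode = (5−1)/(5+39−2) = 4/42 = 0.095.
Mean = 5/(5+39) = 5/44 = 0.114.
Squared-error loss ⇒ the optimal estimator is the posterior mean.

0.114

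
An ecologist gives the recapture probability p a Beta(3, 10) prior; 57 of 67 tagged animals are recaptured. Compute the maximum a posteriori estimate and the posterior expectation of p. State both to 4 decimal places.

MAP = 0.7564, posterior mean = 0.7500

Posterior: Beta(3+57, 10+10) = Beta(60, 20).
Mode = (60−1)/(60+20−2) = 59/78 = 0.7564.
Mean = 60/(60+20) = 60/80 = 0.7500.
The mean is pulled below the mode by the posterior's left skew.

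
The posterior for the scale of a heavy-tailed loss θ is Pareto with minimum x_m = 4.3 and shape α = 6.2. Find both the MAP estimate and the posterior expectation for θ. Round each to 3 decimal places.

The Pareto density is strictly decreasing on [x_m, ∞), so the mode is x_m = 4.300.
Mean = α·x_m/(α−1) = 6.2·4.3/5.2 = 5.127.

MAP estimate = 4.300, posterior expectation = 5.127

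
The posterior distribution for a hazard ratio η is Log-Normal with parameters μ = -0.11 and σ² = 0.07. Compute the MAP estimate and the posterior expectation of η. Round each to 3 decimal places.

η_MAP = 0.835, E[η|data] = 0.928

Mode = exp(μ − σ²) = exp(-0.18) = 0.835.
Mean = exp(μ + σ²/2) = exp(-0.075) = 0.928.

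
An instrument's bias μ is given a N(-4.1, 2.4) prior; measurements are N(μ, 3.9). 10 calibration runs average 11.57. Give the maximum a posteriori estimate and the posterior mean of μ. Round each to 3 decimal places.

maximum a posteriori estimate = 9.380, posterior mean = 9.380

Posterior for μ is Normal. Precision-weighted mean: (1/2.4·-4.1 + 10/3.9·11.57) / (1/2.4 + 10/3.9) = 9.380.
A Normal posterior is symmetric, so mode = mean.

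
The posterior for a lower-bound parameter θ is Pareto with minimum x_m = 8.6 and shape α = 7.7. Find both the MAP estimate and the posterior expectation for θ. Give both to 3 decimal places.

θ_MAP = 8.600, E[θ|data] = 9.884

The Pareto density is strictly decreasing on [x_m, ∞), so the mode is x_m = 8.600.
Mean = α·x_m/(α−1) = 7.7·8.6/6.7 = 9.884.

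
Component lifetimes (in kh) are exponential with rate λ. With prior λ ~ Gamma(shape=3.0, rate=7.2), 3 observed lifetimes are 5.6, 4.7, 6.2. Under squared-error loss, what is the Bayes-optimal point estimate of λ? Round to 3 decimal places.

Σ times = 16.5. Posterior: Gamma(shape = 3.0+3 = 6.0, rate = 7.2+16.5 = 23.7).
Mode = (α−1)/β = 5.0/23.7 = 0.211.
Mean = α/β = 6.0/23.7 = 0.253.
Squared-error loss ⇒ the optimal estimator is the posterior mean.

0.253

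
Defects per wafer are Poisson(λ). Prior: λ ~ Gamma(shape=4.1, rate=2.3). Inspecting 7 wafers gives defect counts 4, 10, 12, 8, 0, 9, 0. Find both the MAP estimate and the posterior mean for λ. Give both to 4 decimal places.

MAP = 4.9570, posterior mean = 5.0645

Σ counts = 43. Posterior: Gamma(shape = 4.1+43 = 47.1, rate = 2.3+7 = 9.3).
Mode = (α−1)/β = 46.1/9.3 = 4.9570.
Mean = α/β = 47.1/9.3 = 5.0645.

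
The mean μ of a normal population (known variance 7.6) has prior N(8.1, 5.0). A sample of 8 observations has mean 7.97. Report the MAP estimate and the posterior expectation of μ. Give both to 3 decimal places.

Posterior for μ is Normal. Precision-weighted mean: (1/5.0·8.1 + 8/7.6·7.97) / (1/5.0 + 8/7.6) = 7.991.
A Normal posterior is symmetric, so mode = mean.

MAP: 7.991. Posterior mean: 7.991.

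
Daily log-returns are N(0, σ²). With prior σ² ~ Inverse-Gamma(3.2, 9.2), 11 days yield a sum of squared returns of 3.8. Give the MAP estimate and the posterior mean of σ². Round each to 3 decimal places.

MAP: 1.144. Posterior mean: 1.442.

Posterior: Inverse-Gamma(shape = 3.2+11/2 = 8.7, scale = 9.2+3.8/2 = 11.1).
Mode = β/(α+1) = 11.1/9.7 = 1.144.
Mean = β/(α−1) = 11.1/7.7 = 1.442.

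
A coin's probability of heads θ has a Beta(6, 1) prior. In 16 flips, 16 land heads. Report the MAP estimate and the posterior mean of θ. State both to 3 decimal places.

Posterior: Beta(6+16, 1+0) = Beta(22, 1).
Since β = 1 ≤ 1 and α > 1, the Beta density is monotone increasing on [0,1]; the mode is at 1.
Mean = 22/(22+1) = 0.957.

θ_MAP = 1.000, E[θ|data] = 0.957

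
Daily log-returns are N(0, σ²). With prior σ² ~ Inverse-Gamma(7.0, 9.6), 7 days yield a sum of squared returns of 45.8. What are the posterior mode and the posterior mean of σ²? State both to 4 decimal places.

σ²_MAP = 2.8261, E[σ²|data] = 3.4211

Posterior: Inverse-Gamma(shape = 7.0+7/2 = 10.5, scale = 9.6+45.8/2 = 32.5).
Mode = β/(α+1) = 32.5/11.5 = 2.8261.
Mean = β/(α−1) = 32.5/9.5 = 3.4211.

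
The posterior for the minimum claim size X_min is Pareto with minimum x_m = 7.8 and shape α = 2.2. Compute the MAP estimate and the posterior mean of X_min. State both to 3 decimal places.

The Pareto density is strictly decreasing on [x_m, ∞), so the mode is x_m = 7.800.
Mean = α·x_m/(α−1) = 2.2·7.8/1.2 = 14.300.
The mean is pulled above the mode by the posterior's right skew.

X_min_MAP = 7.800, E[X_min|data] = 14.300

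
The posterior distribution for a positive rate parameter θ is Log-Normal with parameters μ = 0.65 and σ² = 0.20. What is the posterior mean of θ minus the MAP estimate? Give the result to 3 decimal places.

0.549

Mode = exp(μ − σ²) = exp(0.45) = 1.568.
Mean = exp(μ + σ²/2) = exp(0.750) = 2.117.
Difference = 2.117 − 1.568 = 0.549.
Right-skewed posterior ⇒ mode < mean.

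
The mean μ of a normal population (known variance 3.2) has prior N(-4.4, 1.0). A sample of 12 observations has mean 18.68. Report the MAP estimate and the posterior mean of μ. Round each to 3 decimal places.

MAP = 13.821; posterior mean = 13.821

Posterior for μ is Normal. Precision-weighted mean: (1/1.0·-4.4 + 12/3.2·18.68) / (1/1.0 + 12/3.2) = 13.821.
A Normal posterior is symmetric, so mode = mean.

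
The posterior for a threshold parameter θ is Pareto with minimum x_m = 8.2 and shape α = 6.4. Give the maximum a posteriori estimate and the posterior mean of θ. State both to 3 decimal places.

θ_MAP = 8.200, E[θ|data] = 9.719

The Pareto density is strictly decreasing on [x_m, ∞), so the mode is x_m = 8.200.
Mean = α·x_m/(α−1) = 6.4·8.2/5.4 = 9.719.
Right-skewed posterior ⇒ mode < mean.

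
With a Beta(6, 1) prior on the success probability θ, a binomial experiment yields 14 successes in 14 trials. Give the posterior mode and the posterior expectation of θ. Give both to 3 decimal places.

Posterior: Beta(6+14, 1+0) = Beta(20, 1).
Since β = 1 ≤ 1 and α > 1, the Beta density is monotone increasing on [0,1]; the mode is at 1.
Mean = 20/(20+1) = 0.952.

posterior mode = 1.000, posterior expectation = 0.952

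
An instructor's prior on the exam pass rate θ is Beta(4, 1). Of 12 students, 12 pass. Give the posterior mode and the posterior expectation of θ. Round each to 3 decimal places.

MAP = 1.000; posterior mean = 0.941

Posterior: Beta(4+12, 1+0) = Beta(16, 1).
Since β = 1 ≤ 1 and α > 1, the Beta density is monotone increasing on [0,1]; the mode is at 1.
Mean = 16/(16+1) = 0.941.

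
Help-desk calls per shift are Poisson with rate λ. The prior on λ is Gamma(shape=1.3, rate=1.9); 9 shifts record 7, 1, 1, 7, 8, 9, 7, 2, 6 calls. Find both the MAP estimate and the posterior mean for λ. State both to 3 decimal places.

Σ counts = 48. Posterior: Gamma(shape = 1.3+48 = 49.3, rate = 1.9+9 = 10.9).
Mode = (α−1)/β = 48.3/10.9 = 4.431.
Mean = α/β = 49.3/10.9 = 4.523.

MAP: 4.431. Posterior mean: 4.523.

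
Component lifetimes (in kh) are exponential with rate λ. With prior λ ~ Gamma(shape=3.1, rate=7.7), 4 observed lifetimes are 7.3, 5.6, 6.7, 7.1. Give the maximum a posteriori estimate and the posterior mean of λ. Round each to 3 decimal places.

Σ times = 26.7. Posterior: Gamma(shape = 3.1+4 = 7.1, rate = 7.7+26.7 = 34.4).
Mode = (α−1)/β = 6.1/34.4 = 0.177.
Mean = α/β = 7.1/34.4 = 0.206.
The mean is pulled above the mode by the posterior's right skew.

maximum a posteriori estimate = 0.177, posterior mean = 0.206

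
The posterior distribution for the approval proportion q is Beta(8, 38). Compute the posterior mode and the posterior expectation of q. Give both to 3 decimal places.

MAP = 0.159; posterior mean = 0.174

Mode = (8−1)/(8+38−2) = 7/44 = 0.159.
Mean = 8/(8+38) = 8/46 = 0.174.
The posterior is right-skewed, so the mean exceeds the mode.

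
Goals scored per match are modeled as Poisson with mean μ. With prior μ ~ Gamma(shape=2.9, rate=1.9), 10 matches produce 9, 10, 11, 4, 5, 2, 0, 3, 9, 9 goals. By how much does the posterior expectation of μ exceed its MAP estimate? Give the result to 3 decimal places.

Σ counts = 62. Posterior: Gamma(shape = 2.9+62 = 64.9, rate = 1.9+10 = 11.9).
Mode = (α−1)/β = 63.9/11.9 = 5.370.
Mean = α/β = 64.9/11.9 = 5.454.
Difference = 5.454 − 5.370 = 0.084.
Mean > mode: the posterior has a right tail.

0.084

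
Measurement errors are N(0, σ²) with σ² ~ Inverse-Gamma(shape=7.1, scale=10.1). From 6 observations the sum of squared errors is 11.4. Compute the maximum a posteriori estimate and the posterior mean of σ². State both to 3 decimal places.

MAP = 1.423; posterior mean = 1.736

Posterior: Inverse-Gamma(shape = 7.1+6/2 = 10.1, scale = 10.1+11.4/2 = 15.8).
Mode = β/(α+1) = 15.8/11.1 = 1.423.
Mean = β/(α−1) = 15.8/9.1 = 1.736.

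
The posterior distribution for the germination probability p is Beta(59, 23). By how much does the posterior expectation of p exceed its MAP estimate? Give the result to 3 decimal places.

-0.005

Mode = (59−1)/(59+23−2) = 58/80 = 0.725.
Mean = 59/(59+23) = 59/82 = 0.720.
Difference = 0.720 − 0.725 = -0.005.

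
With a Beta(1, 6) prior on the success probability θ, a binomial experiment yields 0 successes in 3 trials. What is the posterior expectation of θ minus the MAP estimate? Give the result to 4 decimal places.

Posterior: Beta(1+0, 6+3) = Beta(1, 9).
Since α = 1 ≤ 1 and β > 1, the Beta density is monotone decreasing on [0,1]; the mode is at 0.
Mean = 1/(1+9) = 0.1000.
Difference = 0.1000 − 0.0000 = 0.1000.

0.1000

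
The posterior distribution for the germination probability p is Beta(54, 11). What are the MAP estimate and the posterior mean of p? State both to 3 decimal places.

Mode = (54−1)/(54+11−2) = 53/63 = 0.841.
Mean = 54/(54+11) = 54/65 = 0.831.
The posterior is left-skewed, so the mode exceeds the mean.

MAP estimate = 0.841, posterior mean = 0.831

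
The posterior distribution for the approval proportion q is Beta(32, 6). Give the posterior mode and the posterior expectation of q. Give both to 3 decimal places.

Mode = (32−1)/(32+6−2) = 31/36 = 0.861.
Mean = 32/(32+6) = 32/38 = 0.842.
The mean is pulled below the mode by the posterior's left skew.

MAP = 0.861, posterior mean = 0.842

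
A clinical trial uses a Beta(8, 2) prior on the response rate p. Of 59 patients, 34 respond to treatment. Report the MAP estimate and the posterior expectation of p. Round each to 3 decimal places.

MAP estimate = 0.612, posterior expectation = 0.609

Posterior: Beta(8+34, 2+25) = Beta(42, 27).
Mode = (42−1)/(42+27−2) = 41/67 = 0.612.
Mean = 42/(42+27) = 42/69 = 0.609.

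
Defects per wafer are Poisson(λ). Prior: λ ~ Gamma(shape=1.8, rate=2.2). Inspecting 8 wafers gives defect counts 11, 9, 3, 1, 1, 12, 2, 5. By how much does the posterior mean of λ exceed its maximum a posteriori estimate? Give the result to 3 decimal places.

0.098

Σ counts = 44. Posterior: Gamma(shape = 1.8+44 = 45.8, rate = 2.2+8 = 10.2).
Mode = (α−1)/β = 44.8/10.2 = 4.392.
Mean = α/β = 45.8/10.2 = 4.490.
Difference = 4.490 − 4.392 = 0.098.
Right-skewed posterior ⇒ mode < mean.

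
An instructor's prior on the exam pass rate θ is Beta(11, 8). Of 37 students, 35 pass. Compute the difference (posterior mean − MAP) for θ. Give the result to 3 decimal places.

-0.012

Posterior: Beta(11+35, 8+2) = Beta(46, 10).
Mode = (46−1)/(46+10−2) = 45/54 = 0.833.
Mean = 46/(46+10) = 46/56 = 0.821.
Difference = 0.821 − 0.833 = -0.012.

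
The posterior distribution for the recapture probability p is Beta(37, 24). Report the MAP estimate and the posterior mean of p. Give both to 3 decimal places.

Mode = (37−1)/(37+24−2) = 36/59 = 0.610.
Mean = 37/(37+24) = 37/61 = 0.607.

p_MAP = 0.610, E[p|data] = 0.607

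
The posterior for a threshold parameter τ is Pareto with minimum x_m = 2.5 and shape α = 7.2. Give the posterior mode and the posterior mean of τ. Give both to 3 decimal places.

MAP: 2.500. Posterior mean: 2.903.

The Pareto density is strictly decreasing on [x_m, ∞), so the mode is x_m = 2.500.
Mean = α·x_m/(α−1) = 7.2·2.5/6.2 = 2.903.
Mean > mode: the posterior has a right tail.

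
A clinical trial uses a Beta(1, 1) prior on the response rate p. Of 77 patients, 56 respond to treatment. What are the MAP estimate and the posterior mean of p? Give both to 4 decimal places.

p_MAP = 0.7273, E[p|data] = 0.7215

Posterior: Beta(1+56, 1+21) = Beta(57, 22).
Mode = (57−1)/(57+22−2) = 56/77 = 0.7273.
With a flat prior the MAP equals the MLE, 56/77.
Mean = 57/(57+22) = 57/79 = 0.7215.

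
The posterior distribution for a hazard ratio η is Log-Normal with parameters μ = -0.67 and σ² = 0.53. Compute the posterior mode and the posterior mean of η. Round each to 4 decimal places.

MAP = 0.3012; posterior mean = 0.6670

Mode = exp(μ − σ²) = exp(-1.20) = 0.3012.
Mean = exp(μ + σ²/2) = exp(-0.405) = 0.6670.
The posterior is right-skewed, so the mean exceeds the mode.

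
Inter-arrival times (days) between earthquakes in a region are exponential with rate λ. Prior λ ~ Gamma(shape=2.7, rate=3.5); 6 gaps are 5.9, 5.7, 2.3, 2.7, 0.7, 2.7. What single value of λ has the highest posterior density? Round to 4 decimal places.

0.3277

Σ times = 20.0. Posterior: Gamma(shape = 2.7+6 = 8.7, rate = 3.5+20.0 = 23.5).
Mode = (α−1)/β = 7.7/23.5 = 0.3277.
Mean = α/β = 8.7/23.5 = 0.3702.
This is the posterior mode — the MAP estimate.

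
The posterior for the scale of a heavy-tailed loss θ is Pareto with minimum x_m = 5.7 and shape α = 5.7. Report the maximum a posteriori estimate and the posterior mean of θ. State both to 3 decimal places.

MAP = 5.700; posterior mean = 6.913

The Pareto density is strictly decreasing on [x_m, ∞), so the mode is x_m = 5.700.
Mean = α·x_m/(α−1) = 5.7·5.7/4.7 = 6.913.
The posterior is right-skewed, so the mean exceeds the mode.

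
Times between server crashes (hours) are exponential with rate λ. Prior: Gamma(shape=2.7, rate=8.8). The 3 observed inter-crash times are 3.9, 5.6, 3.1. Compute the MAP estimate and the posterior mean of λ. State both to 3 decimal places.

Σ times = 12.6. Posterior: Gamma(shape = 2.7+3 = 5.7, rate = 8.8+12.6 = 21.4).
Mode = (α−1)/β = 4.7/21.4 = 0.220.
Mean = α/β = 5.7/21.4 = 0.266.

MAP: 0.220. Posterior mean: 0.266.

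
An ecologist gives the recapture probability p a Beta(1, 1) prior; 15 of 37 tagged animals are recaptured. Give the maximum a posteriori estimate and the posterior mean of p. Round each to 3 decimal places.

MAP = 0.405; posterior mean = 0.410

Posterior: Beta(1+15, 1+22) = Beta(16, 23).
Mode = (16−1)/(16+23−2) = 15/37 = 0.405.
Mean = 16/(16+23) = 16/39 = 0.410.
The posterior is right-skewed, so the mean exceeds the mode.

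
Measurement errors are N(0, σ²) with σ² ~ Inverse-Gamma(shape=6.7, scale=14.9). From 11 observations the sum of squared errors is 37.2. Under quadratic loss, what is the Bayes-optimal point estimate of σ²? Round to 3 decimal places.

Posterior: Inverse-Gamma(shape = 6.7+11/2 = 12.2, scale = 14.9+37.2/2 = 33.5).
Mode = β/(α+1) = 33.5/13.2 = 2.538.
Mean = β/(α−1) = 33.5/11.2 = 2.991.
Quadratic loss ⇒ the optimal estimator is the posterior mean.

2.991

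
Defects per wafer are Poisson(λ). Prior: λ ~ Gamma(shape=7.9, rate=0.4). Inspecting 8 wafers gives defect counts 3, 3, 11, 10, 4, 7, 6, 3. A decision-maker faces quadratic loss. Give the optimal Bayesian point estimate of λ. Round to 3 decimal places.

6.536

Σ counts = 47. Posterior: Gamma(shape = 7.9+47 = 54.9, rate = 0.4+8 = 8.4).
Mode = (α−1)/β = 53.9/8.4 = 6.417.
Mean = α/β = 54.9/8.4 = 6.536.
Quadratic loss ⇒ the optimal estimator is the posterior mean.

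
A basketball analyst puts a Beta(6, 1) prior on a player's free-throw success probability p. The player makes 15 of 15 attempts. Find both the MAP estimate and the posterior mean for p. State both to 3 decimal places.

Posterior: Beta(6+15, 1+0) = Beta(21, 1).
Since β = 1 ≤ 1 and α > 1, the Beta density is monotone increasing on [0,1]; the mode is at 1.
Mean = 21/(21+1) = 0.955.

MAP estimate = 1.000, posterior mean = 0.955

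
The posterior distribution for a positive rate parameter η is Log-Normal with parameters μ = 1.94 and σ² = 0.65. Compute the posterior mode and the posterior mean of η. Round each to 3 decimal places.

MAP = 3.633, posterior mean = 9.631

Mode = exp(μ − σ²) = exp(1.29) = 3.633.
Mean = exp(μ + σ²/2) = exp(2.265) = 9.631.
The posterior is right-skewed, so the mean exceeds the mode.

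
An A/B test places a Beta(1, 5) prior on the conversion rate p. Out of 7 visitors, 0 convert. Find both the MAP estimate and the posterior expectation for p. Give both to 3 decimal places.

Posterior: Beta(1+0, 5+7) = Beta(1, 12).
Since α = 1 ≤ 1 and β > 1, the Beta density is monotone decreasing on [0,1]; the mode is at 0.
Mean = 1/(1+12) = 0.077.

MAP: 0.000. Posterior mean: 0.077.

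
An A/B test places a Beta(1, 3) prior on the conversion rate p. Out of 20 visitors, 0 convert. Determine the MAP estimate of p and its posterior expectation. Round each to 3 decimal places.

Posterior: Beta(1+0, 3+20) = Beta(1, 23).
Since α = 1 ≤ 1 and β > 1, the Beta density is monotone decreasing on [0,1]; the mode is at 0.
Mean = 1/(1+23) = 0.042.

MAP: 0.000. Posterior mean: 0.042.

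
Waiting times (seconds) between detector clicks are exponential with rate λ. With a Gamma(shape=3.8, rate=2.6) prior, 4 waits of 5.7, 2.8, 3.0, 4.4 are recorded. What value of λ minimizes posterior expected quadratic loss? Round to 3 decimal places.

Σ times = 15.9. Posterior: Gamma(shape = 3.8+4 = 7.8, rate = 2.6+15.9 = 18.5).
Mode = (α−1)/β = 6.8/18.5 = 0.368.
Mean = α/β = 7.8/18.5 = 0.422.
Quadratic loss ⇒ the optimal estimator is the posterior mean.

0.422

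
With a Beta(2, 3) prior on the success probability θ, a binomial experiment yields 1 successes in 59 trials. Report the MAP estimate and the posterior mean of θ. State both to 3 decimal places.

Posterior: Beta(2+1, 3+58) = Beta(3, 61).
Mode = (3−1)/(3+61−2) = 2/62 = 0.032.
Mean = 3/(3+61) = 3/64 = 0.047.

MAP estimate = 0.032, posterior mean = 0.047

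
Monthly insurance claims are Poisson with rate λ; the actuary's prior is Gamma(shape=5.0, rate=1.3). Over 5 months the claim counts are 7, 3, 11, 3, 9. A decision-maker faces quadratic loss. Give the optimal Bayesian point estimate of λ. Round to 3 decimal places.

6.032

Σ counts = 33. Posterior: Gamma(shape = 5.0+33 = 38.0, rate = 1.3+5 = 6.3).
Mode = (α−1)/β = 37.0/6.3 = 5.873.
Mean = α/β = 38.0/6.3 = 6.032.
Quadratic loss ⇒ the optimal estimator is the posterior mean.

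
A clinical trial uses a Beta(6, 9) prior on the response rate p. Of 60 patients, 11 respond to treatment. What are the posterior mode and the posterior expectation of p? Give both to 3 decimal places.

Posterior: Beta(6+11, 9+49) = Beta(17, 58).
Mode = (17−1)/(17+58−2) = 16/73 = 0.219.
Mean = 17/(17+58) = 17/75 = 0.227.
Mean > mode: the posterior has a right tail.

posterior mode = 0.219, posterior expectation = 0.227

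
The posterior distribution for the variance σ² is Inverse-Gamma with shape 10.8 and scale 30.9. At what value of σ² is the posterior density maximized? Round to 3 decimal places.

Mode = β/(α+1) = 30.9/11.8 = 2.619.
Mean = β/(α−1) = 30.9/9.8 = 3.153.
This is the posterior mode — the MAP estimate.

2.619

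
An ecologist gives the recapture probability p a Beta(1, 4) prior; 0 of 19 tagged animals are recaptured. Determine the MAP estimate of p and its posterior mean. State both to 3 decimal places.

Posterior: Beta(1+0, 4+19) = Beta(1, 23).
Since α = 1 ≤ 1 and β > 1, the Beta density is monotone decreasing on [0,1]; the mode is at 0.
Mean = 1/(1+23) = 0.042.
Right-skewed posterior ⇒ mode < mean.

MAP estimate = 0.000, posterior mean = 0.042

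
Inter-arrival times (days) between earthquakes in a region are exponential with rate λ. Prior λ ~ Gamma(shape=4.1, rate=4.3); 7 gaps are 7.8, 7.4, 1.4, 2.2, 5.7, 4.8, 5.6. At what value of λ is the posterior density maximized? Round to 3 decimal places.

0.258

Σ times = 34.9. Posterior: Gamma(shape = 4.1+7 = 11.1, rate = 4.3+34.9 = 39.2).
Mode = (α−1)/β = 10.1/39.2 = 0.258.
Mean = α/β = 11.1/39.2 = 0.283.
This is the posterior mode — the MAP estimate.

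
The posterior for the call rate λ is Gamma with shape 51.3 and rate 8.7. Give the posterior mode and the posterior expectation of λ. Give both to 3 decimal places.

posterior mode = 5.782, posterior expectation = 5.897

Mode = (α−1)/β = 50.3/8.7 = 5.782.
Mean = α/β = 51.3/8.7 = 5.897.
The posterior is right-skewed, so the mean exceeds the mode.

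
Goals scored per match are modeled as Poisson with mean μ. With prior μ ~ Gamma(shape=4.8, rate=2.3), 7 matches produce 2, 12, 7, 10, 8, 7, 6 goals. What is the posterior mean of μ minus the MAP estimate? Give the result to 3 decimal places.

Σ counts = 52. Posterior: Gamma(shape = 4.8+52 = 56.8, rate = 2.3+7 = 9.3).
Mode = (α−1)/β = 55.8/9.3 = 6.000.
Mean = α/β = 56.8/9.3 = 6.108.
Difference = 6.108 − 6.000 = 0.108.
The mean is pulled above the mode by the posterior's right skew.

0.108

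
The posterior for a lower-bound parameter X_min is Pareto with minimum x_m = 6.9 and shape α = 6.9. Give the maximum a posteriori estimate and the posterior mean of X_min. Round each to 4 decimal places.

MAP: 6.9000. Posterior mean: 8.0695.

The Pareto density is strictly decreasing on [x_m, ∞), so the mode is x_m = 6.9000.
Mean = α·x_m/(α−1) = 6.9·6.9/5.9 = 8.0695.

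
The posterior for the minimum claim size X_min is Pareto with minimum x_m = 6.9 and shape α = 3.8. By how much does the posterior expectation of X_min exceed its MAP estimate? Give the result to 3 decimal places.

The Pareto density is strictly decreasing on [x_m, ∞), so the mode is x_m = 6.900.
Mean = α·x_m/(α−1) = 3.8·6.9/2.8 = 9.364.
Difference = 9.364 − 6.900 = 2.464.
The posterior is right-skewed, so the mean exceeds the mode.

2.464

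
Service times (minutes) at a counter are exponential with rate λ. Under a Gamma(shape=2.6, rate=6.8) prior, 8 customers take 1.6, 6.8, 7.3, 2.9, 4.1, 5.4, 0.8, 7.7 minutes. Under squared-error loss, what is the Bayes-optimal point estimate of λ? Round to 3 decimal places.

Σ times = 36.6. Posterior: Gamma(shape = 2.6+8 = 10.6, rate = 6.8+36.6 = 43.4).
Mode = (α−1)/β = 9.6/43.4 = 0.221.
Mean = α/β = 10.6/43.4 = 0.244.
Squared-error loss ⇒ the optimal estimator is the posterior mean.

0.244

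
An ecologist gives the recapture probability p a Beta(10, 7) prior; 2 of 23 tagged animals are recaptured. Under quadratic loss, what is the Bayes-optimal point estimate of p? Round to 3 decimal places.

Posterior: Beta(10+2, 7+21) = Beta(12, 28).
Mode = (12−1)/(12+28−2) = 11/38 = 0.289.
Mean = 12/(12+28) = 12/40 = 0.300.
Quadratic loss ⇒ the optimal estimator is the posterior mean.

0.300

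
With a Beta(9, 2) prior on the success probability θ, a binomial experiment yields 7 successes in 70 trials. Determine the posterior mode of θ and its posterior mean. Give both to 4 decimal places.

Posterior: Beta(9+7, 2+63) = Beta(16, 65).
Mode = (16−1)/(16+65−2) = 15/79 = 0.1899.
Mean = 16/(16+65) = 16/81 = 0.1975.

MAP = 0.1899; posterior mean = 0.1975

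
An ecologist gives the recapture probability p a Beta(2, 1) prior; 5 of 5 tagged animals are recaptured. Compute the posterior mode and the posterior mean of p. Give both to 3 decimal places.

p_MAP = 1.000, E[p|data] = 0.875

Posterior: Beta(2+5, 1+0) = Beta(7, 1).
Since β = 1 ≤ 1 and α > 1, the Beta density is monotone increasing on [0,1]; the mode is at 1.
Mean = 7/(7+1) = 0.875.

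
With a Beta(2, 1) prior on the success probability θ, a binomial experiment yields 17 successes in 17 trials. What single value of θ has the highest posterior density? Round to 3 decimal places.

Posterior: Beta(2+17, 1+0) = Beta(19, 1).
Since β = 1 ≤ 1 and α > 1, the Beta density is monotone increasing on [0,1]; the mode is at 1.
Mean = 19/(19+1) = 0.950.
This is the posterior mode — the MAP estimate.

1.000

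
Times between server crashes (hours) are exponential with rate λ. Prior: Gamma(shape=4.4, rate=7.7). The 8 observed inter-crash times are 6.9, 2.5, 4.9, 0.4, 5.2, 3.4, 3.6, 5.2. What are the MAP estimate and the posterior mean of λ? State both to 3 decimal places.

Σ times = 32.1. Posterior: Gamma(shape = 4.4+8 = 12.4, rate = 7.7+32.1 = 39.8).
Mode = (α−1)/β = 11.4/39.8 = 0.286.
Mean = α/β = 12.4/39.8 = 0.312.

MAP = 0.286, posterior mean = 0.312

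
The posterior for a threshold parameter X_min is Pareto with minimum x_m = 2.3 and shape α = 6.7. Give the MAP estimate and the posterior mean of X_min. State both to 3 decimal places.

The Pareto density is strictly decreasing on [x_m, ∞), so the mode is x_m = 2.300.
Mean = α·x_m/(α−1) = 6.7·2.3/5.7 = 2.704.

MAP = 2.300; posterior mean = 2.704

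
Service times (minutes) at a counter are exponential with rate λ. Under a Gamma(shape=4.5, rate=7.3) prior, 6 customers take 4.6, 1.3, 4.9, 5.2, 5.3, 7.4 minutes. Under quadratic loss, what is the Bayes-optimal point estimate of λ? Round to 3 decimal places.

Σ times = 28.7. Posterior: Gamma(shape = 4.5+6 = 10.5, rate = 7.3+28.7 = 36.0).
Mode = (α−1)/β = 9.5/36.0 = 0.264.
Mean = α/β = 10.5/36.0 = 0.292.
Quadratic loss ⇒ the optimal estimator is the posterior mean.

0.292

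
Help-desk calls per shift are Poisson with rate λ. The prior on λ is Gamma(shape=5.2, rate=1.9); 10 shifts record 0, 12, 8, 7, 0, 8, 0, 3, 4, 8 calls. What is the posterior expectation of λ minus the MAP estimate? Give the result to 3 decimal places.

0.084

Σ counts = 50. Posterior: Gamma(shape = 5.2+50 = 55.2, rate = 1.9+10 = 11.9).
Mode = (α−1)/β = 54.2/11.9 = 4.555.
Mean = α/β = 55.2/11.9 = 4.639.
Difference = 4.639 − 4.555 = 0.084.
The posterior is right-skewed, so the mean exceeds the mode.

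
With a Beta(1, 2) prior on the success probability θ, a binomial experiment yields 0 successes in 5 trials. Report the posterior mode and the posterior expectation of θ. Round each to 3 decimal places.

Posterior: Beta(1+0, 2+5) = Beta(1, 7).
Since α = 1 ≤ 1 and β > 1, the Beta density is monotone decreasing on [0,1]; the mode is at 0.
Mean = 1/(1+7) = 0.125.

posterior mode = 0.000, posterior expectation = 0.125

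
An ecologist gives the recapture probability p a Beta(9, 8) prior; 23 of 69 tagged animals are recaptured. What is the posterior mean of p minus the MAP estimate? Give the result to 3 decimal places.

Posterior: Beta(9+23, 8+46) = Beta(32, 54).
Mode = (32−1)/(32+54−2) = 31/84 = 0.369.
Mean = 32/(32+54) = 32/86 = 0.372.
Difference = 0.372 − 0.369 = 0.003.

0.003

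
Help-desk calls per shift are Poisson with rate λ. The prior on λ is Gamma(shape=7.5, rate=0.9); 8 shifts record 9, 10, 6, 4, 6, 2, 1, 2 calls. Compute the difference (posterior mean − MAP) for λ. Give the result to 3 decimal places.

Σ counts = 40. Posterior: Gamma(shape = 7.5+40 = 47.5, rate = 0.9+8 = 8.9).
Mode = (α−1)/β = 46.5/8.9 = 5.225.
Mean = α/β = 47.5/8.9 = 5.337.
Difference = 5.337 − 5.225 = 0.112.
The posterior is right-skewed, so the mean exceeds the mode.

0.112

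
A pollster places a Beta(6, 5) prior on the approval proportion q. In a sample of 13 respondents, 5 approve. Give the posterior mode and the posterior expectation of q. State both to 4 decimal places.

Posterior: Beta(6+5, 5+8) = Beta(11, 13).
Mode = (11−1)/(11+13−2) = 10/22 = 0.4545.
Mean = 11/(11+13) = 11/24 = 0.4583.
The mean is pulled above the mode by the posterior's right skew.

MAP: 0.4545. Posterior mean: 0.4583.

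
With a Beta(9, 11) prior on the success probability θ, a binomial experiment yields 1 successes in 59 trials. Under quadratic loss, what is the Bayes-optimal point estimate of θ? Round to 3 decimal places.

Posterior: Beta(9+1, 11+58) = Beta(10, 69).
Mode = (10−1)/(10+69−2) = 9/77 = 0.117.
Mean = 10/(10+69) = 10/79 = 0.127.
Quadratic loss ⇒ the optimal estimator is the posterior mean.

0.127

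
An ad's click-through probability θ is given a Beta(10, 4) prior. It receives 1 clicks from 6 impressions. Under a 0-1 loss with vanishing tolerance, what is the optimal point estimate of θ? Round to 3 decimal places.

Posterior: Beta(10+1, 4+5) = Beta(11, 9).
Mode = (11−1)/(11+9−2) = 10/18 = 0.556.
Mean = 11/(11+9) = 11/20 = 0.550.
This is the posterior mode — the MAP estimate.

0.556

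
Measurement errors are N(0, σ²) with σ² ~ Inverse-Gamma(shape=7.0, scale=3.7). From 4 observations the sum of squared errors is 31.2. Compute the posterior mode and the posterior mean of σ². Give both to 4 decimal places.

Posterior: Inverse-Gamma(shape = 7.0+4/2 = 9.0, scale = 3.7+31.2/2 = 19.3).
Mode = β/(α+1) = 19.3/10.0 = 1.9300.
Mean = β/(α−1) = 19.3/8.0 = 2.4125.

σ²_MAP = 1.9300, E[σ²|data] = 2.4125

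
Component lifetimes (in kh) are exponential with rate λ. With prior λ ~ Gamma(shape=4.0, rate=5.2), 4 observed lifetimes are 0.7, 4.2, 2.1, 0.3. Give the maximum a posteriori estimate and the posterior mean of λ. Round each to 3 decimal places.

Σ times = 7.3. Posterior: Gamma(shape = 4.0+4 = 8.0, rate = 5.2+7.3 = 12.5).
Mode = (α−1)/β = 7.0/12.5 = 0.560.
Mean = α/β = 8.0/12.5 = 0.640.

maximum a posteriori estimate = 0.560, posterior mean = 0.640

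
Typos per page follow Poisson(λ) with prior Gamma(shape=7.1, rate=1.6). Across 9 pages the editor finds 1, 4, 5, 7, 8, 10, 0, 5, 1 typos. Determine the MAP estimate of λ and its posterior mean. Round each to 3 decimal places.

Σ counts = 41. Posterior: Gamma(shape = 7.1+41 = 48.1, rate = 1.6+9 = 10.6).
Mode = (α−1)/β = 47.1/10.6 = 4.443.
Mean = α/β = 48.1/10.6 = 4.538.
The posterior is right-skewed, so the mean exceeds the mode.

MAP = 4.443; posterior mean = 4.538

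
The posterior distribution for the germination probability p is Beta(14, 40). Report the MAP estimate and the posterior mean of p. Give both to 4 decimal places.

Mode = (14−1)/(14+40−2) = 13/52 = 0.2500.
Mean = 14/(14+40) = 14/54 = 0.2593.

MAP = 0.2500, posterior mean = 0.2593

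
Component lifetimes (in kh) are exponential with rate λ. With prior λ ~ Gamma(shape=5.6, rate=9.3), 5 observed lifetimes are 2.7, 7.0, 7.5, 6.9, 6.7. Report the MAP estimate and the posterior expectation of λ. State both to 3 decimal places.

MAP = 0.239; posterior mean = 0.264

Σ times = 30.8. Posterior: Gamma(shape = 5.6+5 = 10.6, rate = 9.3+30.8 = 40.1).
Mode = (α−1)/β = 9.6/40.1 = 0.239.
Mean = α/β = 10.6/40.1 = 0.264.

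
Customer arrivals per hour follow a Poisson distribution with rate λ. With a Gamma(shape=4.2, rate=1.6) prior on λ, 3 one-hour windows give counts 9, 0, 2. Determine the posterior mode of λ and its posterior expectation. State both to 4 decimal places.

λ_MAP = 3.0870, E[λ|data] = 3.3043

Σ counts = 11. Posterior: Gamma(shape = 4.2+11 = 15.2, rate = 1.6+3 = 4.6).
Mode = (α−1)/β = 14.2/4.6 = 3.0870.
Mean = α/β = 15.2/4.6 = 3.3043.
The mean is pulled above the mode by the posterior's right skew.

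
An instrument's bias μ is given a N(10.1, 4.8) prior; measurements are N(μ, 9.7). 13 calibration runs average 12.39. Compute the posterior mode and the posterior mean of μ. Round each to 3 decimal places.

MAP = 12.082; posterior mean = 12.082

Posterior for μ is Normal. Precision-weighted mean: (1/4.8·10.1 + 13/9.7·12.39) / (1/4.8 + 13/9.7) = 12.082.
A Normal posterior is symmetric, so mode = mean.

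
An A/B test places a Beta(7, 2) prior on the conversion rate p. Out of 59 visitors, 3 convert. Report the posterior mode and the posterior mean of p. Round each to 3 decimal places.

MAP: 0.136. Posterior mean: 0.147.

Posterior: Beta(7+3, 2+56) = Beta(10, 58).
Mode = (10−1)/(10+58−2) = 9/66 = 0.136.
Mean = 10/(10+58) = 10/68 = 0.147.
The posterior is right-skewed, so the mean exceeds the mode.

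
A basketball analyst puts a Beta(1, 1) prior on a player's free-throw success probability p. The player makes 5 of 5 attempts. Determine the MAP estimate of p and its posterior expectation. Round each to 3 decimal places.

MAP = 1.000; posterior mean = 0.857

Posterior: Beta(1+5, 1+0) = Beta(6, 1).
Since β = 1 ≤ 1 and α > 1, the Beta density is monotone increasing on [0,1]; the mode is at 1.
Mean = 6/(6+1) = 0.857.
The posterior is left-skewed, so the mode exceeds the mean.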